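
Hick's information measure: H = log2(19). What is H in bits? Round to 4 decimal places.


H = log2(n)
H = log2(19)
= 4.2479


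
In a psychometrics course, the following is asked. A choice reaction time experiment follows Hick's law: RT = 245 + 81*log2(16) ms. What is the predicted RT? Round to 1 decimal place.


RT = 245 + 81 * log2(16)
log2(16) = 4.0
RT = 245 + 81 * 4.0
= 245 + 324.0
= 569.0 ms


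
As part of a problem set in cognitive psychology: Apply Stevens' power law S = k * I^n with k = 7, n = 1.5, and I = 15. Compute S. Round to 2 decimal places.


S = 7 * 15^1.5
15^1.5 = 58.0948
S = 7 * 58.0948
= 406.66


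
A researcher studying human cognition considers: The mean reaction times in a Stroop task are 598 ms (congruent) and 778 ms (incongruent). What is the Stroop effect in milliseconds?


Stroop effect = RT(incongruent) - RT(congruent)
= 778 - 598
= 180 ms


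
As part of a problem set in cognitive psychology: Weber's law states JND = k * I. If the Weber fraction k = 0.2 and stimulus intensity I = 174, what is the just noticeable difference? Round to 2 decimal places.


JND = k * I
JND = 0.2 * 174
= 34.80


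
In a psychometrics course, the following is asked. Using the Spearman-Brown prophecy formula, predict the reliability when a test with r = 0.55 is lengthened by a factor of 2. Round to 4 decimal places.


r_new = n*r / (1 + (n-1)*r)
Numerator = 2 * 0.55 = 1.1
Denominator = 1 + 1 * 0.55 = 1.55
r_new = 1.1 / 1.55
= 0.7097


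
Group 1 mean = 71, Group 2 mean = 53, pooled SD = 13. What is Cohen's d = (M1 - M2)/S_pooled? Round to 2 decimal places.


Cohen's d = (M1 - M2) / S_pooled
= (71 - 53) / 13
= 18 / 13
= 1.38


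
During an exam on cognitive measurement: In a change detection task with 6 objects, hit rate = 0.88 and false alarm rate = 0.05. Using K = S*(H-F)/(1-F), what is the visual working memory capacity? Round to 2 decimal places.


K = S * (H - F) / (1 - F)
H - F = 0.83
1 - F = 0.95
K = 6 * 0.83 / 0.95
= 5.24


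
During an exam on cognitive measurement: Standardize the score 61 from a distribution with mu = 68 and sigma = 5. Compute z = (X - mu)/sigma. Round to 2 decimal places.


z = (X - mu) / sigma
= (61 - 68) / 5
= -7 / 5
= -1.40


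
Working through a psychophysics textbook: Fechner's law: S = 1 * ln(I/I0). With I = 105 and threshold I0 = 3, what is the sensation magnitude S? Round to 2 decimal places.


S = 1 * ln(105/3)
I/I0 = 35.0
ln(35.0) = 3.5553
S = 1 * 3.5553
= 3.56


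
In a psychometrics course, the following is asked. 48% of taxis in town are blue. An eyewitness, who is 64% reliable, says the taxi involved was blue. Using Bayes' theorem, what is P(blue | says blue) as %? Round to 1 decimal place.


P(blue | says blue) = P(says blue | blue)*P(blue) / [P(says blue | blue)*P(blue) + P(says blue | not blue)*P(not blue)]
Numerator = 0.64 * 0.48 = 0.3072
False identification = 0.36 * 0.52 = 0.1872
P = 0.3072 / (0.3072 + 0.1872)
= 0.3072 / 0.4944
As percentage = 62.1


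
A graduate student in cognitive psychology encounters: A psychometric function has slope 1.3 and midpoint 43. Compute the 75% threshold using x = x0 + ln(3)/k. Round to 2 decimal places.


At P = 0.75: 0.75 = 1/(1 + e^(-k*(x-x0)))
Solving: e^(-k*(x-x0)) = 1/3
x = x0 + ln(3)/k
ln(3) = 1.0986
x = 43 + 1.0986/1.3
= 43 + 0.8451
= 43.85


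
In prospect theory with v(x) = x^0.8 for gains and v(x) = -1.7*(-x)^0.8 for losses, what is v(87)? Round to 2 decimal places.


Since x = 87 >= 0, use v(x) = x^0.8
87^0.8 = 35.6136
v(87) = 35.61


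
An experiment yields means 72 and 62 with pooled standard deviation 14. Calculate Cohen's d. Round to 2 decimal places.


Cohen's d = (M1 - M2) / S_pooled
= (72 - 62) / 14
= 10 / 14
= 0.71


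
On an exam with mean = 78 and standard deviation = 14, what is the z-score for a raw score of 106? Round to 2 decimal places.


z = (X - mu) / sigma
= (106 - 78) / 14
= 28 / 14
= 2.00


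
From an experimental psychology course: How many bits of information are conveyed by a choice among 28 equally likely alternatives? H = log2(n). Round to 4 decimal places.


H = log2(n)
H = log2(28)
= 4.8074


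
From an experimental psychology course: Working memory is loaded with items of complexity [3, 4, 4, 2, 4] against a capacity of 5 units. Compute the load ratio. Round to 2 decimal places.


Total complexity = 3 + 4 + 4 + 2 + 4 = 17
Load = total / capacity = 17 / 5
= 3.40


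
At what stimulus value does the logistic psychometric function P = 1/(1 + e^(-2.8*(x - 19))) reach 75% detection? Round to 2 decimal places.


At P = 0.75: 0.75 = 1/(1 + e^(-k*(x-x0)))
Solving: e^(-k*(x-x0)) = 1/3
x = x0 + ln(3)/k
ln(3) = 1.0986
x = 19 + 1.0986/2.8
= 19 + 0.3924
= 19.39


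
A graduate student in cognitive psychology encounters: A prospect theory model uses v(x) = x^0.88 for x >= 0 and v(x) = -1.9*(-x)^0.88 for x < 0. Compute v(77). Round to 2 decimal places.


Since x = 77 >= 0, use v(x) = x^0.88
77^0.88 = 45.7206
v(77) = 45.72


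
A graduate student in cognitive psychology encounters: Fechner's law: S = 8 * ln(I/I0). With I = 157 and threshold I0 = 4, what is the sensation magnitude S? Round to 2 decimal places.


S = 8 * ln(157/4)
I/I0 = 39.25
ln(39.25) = 3.67
S = 8 * 3.67
= 29.36


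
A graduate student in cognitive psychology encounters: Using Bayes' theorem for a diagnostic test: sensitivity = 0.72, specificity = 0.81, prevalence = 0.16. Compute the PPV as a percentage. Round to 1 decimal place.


PPV = (sens * prev) / (sens * prev + (1-spec) * (1-prev))
Numerator = 0.72 * 0.16 = 0.1152
P(positive and no disease) = (1 - spec) * (1 - prev) = (1 - 0.81) * (1 - 0.16) = 0.1596
Denominator = 0.1152 + 0.1596 = 0.2748
PPV = 0.1152 / 0.2748 = 0.419214
As percentage = 41.9


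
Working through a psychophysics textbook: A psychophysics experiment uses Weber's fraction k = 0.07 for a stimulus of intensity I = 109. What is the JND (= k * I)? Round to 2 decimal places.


JND = k * I
JND = 0.07 * 109
= 7.63


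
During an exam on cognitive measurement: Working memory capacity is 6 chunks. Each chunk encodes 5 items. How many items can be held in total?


Total items = chunks * items_per_chunk
= 6 * 5
= 30


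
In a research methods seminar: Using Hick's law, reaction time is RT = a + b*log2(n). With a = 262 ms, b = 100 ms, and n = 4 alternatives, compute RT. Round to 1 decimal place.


RT = 262 + 100 * log2(4)
log2(4) = 2.0
RT = 262 + 100 * 2.0
= 262 + 200.0
= 462.0 ms


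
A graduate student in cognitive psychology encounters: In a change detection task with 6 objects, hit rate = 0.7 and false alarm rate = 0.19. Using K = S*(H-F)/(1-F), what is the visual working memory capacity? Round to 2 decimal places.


K = S * (H - F) / (1 - F)
H - F = 0.51
1 - F = 0.81
K = 6 * 0.51 / 0.81
= 3.78


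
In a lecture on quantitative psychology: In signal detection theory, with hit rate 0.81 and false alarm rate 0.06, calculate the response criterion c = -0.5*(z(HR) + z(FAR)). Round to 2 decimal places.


c = -0.5 * (z(HR) + z(FAR))
z(0.81) = 0.8779
z(0.06) = -1.5548
c = -0.5 * (0.8779 + -1.5548)
= -0.5 * -0.6769
= 0.34


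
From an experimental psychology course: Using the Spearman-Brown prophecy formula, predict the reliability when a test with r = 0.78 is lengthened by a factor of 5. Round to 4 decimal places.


r_new = n*r / (1 + (n-1)*r)
Numerator = 5 * 0.78 = 3.9
Denominator = 1 + 4 * 0.78 = 4.12
r_new = 3.9 / 4.12
= 0.9466


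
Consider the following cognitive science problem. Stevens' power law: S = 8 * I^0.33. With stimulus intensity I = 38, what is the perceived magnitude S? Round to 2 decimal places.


S = 8 * 38^0.33
38^0.33 = 3.3215
S = 8 * 3.3215
= 26.57


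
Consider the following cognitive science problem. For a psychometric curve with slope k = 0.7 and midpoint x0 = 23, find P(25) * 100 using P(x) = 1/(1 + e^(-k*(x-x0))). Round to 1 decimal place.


P(x) = 1/(1 + e^(-0.7*(25 - 23)))
Exponent = -0.7 * 2 = -1.4
e^(-1.4) = 0.246597
P = 1/(1 + 0.246597) = 0.802184
Percentage = 80.2


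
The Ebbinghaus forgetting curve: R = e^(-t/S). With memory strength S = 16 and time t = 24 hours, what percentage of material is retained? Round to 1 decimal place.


R = e^(-t/S)
-t/S = -24/16 = -1.5
R = e^(-1.5) = 0.22313
Percentage = 0.22313 * 100
= 22.3


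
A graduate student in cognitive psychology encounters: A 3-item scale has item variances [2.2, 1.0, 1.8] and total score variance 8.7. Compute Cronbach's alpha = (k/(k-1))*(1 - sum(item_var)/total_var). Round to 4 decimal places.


alpha = (k/(k-1)) * (1 - sum(s_i^2)/s_total^2)
sum(item variances) = 5.0
k/(k-1) = 3/2 = 1.5
1 - 5.0/8.7 = 1 - 0.574713 = 0.425287
alpha = 1.5 * 0.425287
= 0.6379


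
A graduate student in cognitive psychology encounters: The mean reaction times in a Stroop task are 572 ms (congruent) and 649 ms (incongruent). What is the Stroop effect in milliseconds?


Stroop effect = RT(incongruent) - RT(congruent)
= 649 - 572
= 77 ms


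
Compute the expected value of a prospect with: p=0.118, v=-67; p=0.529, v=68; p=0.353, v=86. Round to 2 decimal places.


EU = sum(p_i * v_i)
0.118 * -67 = -7.906
0.529 * 68 = 35.972
0.353 * 86 = 30.358
EU = -7.906 + 35.972 + 30.358
= 58.42


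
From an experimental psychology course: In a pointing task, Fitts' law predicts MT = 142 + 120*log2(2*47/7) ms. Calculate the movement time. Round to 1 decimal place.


MT = 142 + 120 * log2(2*47/7)
2D/W = 13.428571
log2(13.428571) = 3.7472
MT = 142 + 120 * 3.7472
= 591.7 ms


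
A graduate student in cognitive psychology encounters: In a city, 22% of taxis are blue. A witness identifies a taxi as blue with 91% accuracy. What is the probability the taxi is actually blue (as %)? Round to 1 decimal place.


P(blue | says blue) = P(says blue | blue)*P(blue) / [P(says blue | blue)*P(blue) + P(says blue | not blue)*P(not blue)]
Numerator = 0.91 * 0.22 = 0.2002
False identification = 0.09 * 0.78 = 0.0702
P = 0.2002 / (0.2002 + 0.0702)
= 0.2002 / 0.2704
As percentage = 74.0


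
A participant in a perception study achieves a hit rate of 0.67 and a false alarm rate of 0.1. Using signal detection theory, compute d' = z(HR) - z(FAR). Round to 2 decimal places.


d' = z(HR) - z(FAR)
z(0.67) = 0.4399
z(0.1) = -1.2816
d' = 0.4399 - -1.2816
= 1.72


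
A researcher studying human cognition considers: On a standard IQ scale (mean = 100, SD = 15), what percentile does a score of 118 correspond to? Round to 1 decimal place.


z = (IQ - mean) / SD
z = (118 - 100) / 15 = 1.2
Percentile = Phi(1.2) * 100
Phi(1.2) = 0.88493
= 88.5


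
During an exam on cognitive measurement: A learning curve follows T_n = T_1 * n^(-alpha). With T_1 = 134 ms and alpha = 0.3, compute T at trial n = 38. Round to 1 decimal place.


T_n = 134 * 38^(-0.3)
38^(-0.3) = 0.335788
T_n = 134 * 0.335788
= 45.0 ms


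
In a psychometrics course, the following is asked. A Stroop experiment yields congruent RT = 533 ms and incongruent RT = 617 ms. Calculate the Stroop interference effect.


Stroop effect = RT(incongruent) - RT(congruent)
= 617 - 533
= 84 ms


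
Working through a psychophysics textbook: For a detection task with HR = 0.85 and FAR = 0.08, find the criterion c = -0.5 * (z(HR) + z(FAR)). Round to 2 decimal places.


c = -0.5 * (z(HR) + z(FAR))
z(0.85) = 1.0364
z(0.08) = -1.4051
c = -0.5 * (1.0364 + -1.4051)
= -0.5 * -0.3687
= 0.18


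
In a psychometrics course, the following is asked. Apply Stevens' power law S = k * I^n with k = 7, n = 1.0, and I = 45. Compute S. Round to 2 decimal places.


S = 7 * 45^1.0
45^1.0 = 45.0
S = 7 * 45.0
= 315.00


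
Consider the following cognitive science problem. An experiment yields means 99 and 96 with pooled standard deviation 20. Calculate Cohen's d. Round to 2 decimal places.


Cohen's d = (M1 - M2) / S_pooled
= (99 - 96) / 20
= 3 / 20
= 0.15


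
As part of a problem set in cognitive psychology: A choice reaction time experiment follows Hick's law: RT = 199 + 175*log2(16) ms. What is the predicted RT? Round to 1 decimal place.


RT = 199 + 175 * log2(16)
log2(16) = 4.0
RT = 199 + 175 * 4.0
= 199 + 700.0
= 899.0 ms


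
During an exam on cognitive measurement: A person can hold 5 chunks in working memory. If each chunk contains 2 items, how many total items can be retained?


Total items = chunks * items_per_chunk
= 5 * 2
= 10


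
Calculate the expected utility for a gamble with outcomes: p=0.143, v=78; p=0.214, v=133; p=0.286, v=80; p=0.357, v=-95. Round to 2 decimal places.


EU = sum(p_i * v_i)
0.143 * 78 = 11.154
0.214 * 133 = 28.462
0.286 * 80 = 22.88
0.357 * -95 = -33.915
EU = 11.154 + 28.462 + 22.88 + -33.915
= 28.58


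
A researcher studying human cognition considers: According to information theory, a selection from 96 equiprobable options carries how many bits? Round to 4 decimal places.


H = log2(n)
H = log2(96)
= 6.5850


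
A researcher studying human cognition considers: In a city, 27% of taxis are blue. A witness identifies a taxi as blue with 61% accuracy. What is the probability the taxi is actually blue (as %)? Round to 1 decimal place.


P(blue | says blue) = P(says blue | blue)*P(blue) / [P(says blue | blue)*P(blue) + P(says blue | not blue)*P(not blue)]
Numerator = 0.61 * 0.27 = 0.1647
False identification = 0.39 * 0.73 = 0.2847
P = 0.1647 / (0.1647 + 0.2847)
= 0.1647 / 0.4494
As percentage = 36.6


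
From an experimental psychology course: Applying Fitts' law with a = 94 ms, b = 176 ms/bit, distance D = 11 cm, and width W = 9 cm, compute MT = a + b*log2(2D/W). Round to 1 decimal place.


MT = 94 + 176 * log2(2*11/9)
2D/W = 2.444444
log2(2.444444) = 1.2895
MT = 94 + 176 * 1.2895
= 321.0 ms


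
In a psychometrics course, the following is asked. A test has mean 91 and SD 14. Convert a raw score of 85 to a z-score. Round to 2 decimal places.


z = (X - mu) / sigma
= (85 - 91) / 14
= -6 / 14
= -0.43


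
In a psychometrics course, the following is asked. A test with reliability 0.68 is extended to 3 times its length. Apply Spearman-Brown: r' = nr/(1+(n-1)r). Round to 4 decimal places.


r_new = n*r / (1 + (n-1)*r)
Numerator = 3 * 0.68 = 2.04
Denominator = 1 + 2 * 0.68 = 2.36
r_new = 2.04 / 2.36
= 0.8644


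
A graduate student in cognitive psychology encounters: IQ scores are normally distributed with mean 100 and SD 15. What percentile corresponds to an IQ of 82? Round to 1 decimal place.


z = (IQ - mean) / SD
z = (82 - 100) / 15 = -1.2
Percentile = Phi(-1.2) * 100
Phi(-1.2) = 0.11507
= 11.5


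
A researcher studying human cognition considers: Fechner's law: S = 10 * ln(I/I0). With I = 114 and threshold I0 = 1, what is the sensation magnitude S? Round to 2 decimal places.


S = 10 * ln(114/1)
I/I0 = 114.0
ln(114.0) = 4.7362
S = 10 * 4.7362
= 47.36


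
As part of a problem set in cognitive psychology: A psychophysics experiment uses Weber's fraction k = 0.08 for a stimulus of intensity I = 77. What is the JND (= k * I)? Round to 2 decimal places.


JND = k * I
JND = 0.08 * 77
= 6.16


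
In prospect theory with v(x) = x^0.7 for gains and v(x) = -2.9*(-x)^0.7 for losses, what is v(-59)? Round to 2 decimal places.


Since x = -59 < 0, use v(x) = -lambda*(-x)^alpha
(-x) = 59
59^0.7 = 17.3619
v(-59) = -2.9 * 17.3619
= -50.35


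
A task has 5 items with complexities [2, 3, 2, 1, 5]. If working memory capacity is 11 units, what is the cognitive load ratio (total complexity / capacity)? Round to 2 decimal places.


Total complexity = 2 + 3 + 2 + 1 + 5 = 13
Load = total / capacity = 13 / 11
= 1.18


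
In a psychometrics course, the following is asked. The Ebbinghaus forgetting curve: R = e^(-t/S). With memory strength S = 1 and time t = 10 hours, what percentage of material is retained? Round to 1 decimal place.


R = e^(-t/S)
-t/S = -10/1 = -10.0
R = e^(-10.0) = 4.5e-05
Percentage = 4.5e-05 * 100
= 0.0


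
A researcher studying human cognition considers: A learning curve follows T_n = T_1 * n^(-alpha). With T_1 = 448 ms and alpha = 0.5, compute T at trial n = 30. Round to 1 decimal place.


T_n = 448 * 30^(-0.5)
30^(-0.5) = 0.182574
T_n = 448 * 0.182574
= 81.8 ms


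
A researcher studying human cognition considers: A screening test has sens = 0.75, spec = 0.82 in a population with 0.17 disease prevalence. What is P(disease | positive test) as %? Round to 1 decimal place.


PPV = (sens * prev) / (sens * prev + (1-spec) * (1-prev))
Numerator = 0.75 * 0.17 = 0.1275
P(positive and no disease) = (1 - spec) * (1 - prev) = (1 - 0.82) * (1 - 0.17) = 0.1494
Denominator = 0.1275 + 0.1494 = 0.2769
PPV = 0.1275 / 0.2769 = 0.460455
As percentage = 46.0


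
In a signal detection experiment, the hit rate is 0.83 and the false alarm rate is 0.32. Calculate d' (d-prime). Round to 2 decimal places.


d' = z(HR) - z(FAR)
z(0.83) = 0.9542
z(0.32) = -0.4677
d' = 0.9542 - -0.4677
= 1.42


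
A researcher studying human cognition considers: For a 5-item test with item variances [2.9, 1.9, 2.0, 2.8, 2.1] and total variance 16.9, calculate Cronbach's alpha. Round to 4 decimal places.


alpha = (k/(k-1)) * (1 - sum(s_i^2)/s_total^2)
sum(item variances) = 11.7
k/(k-1) = 5/4 = 1.25
1 - 11.7/16.9 = 1 - 0.692308 = 0.307692
alpha = 1.25 * 0.307692
= 0.3846


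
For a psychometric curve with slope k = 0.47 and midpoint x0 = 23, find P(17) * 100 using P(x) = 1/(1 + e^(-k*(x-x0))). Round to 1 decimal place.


P(x) = 1/(1 + e^(-0.47*(17 - 23)))
Exponent = -0.47 * -6 = 2.82
e^(2.82) = 16.776851
P = 1/(1 + 16.776851) = 0.056253
Percentage = 5.6


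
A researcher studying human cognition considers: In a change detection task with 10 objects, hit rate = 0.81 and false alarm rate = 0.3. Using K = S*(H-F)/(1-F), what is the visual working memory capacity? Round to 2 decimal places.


K = S * (H - F) / (1 - F)
H - F = 0.51
1 - F = 0.7
K = 10 * 0.51 / 0.7
= 7.29


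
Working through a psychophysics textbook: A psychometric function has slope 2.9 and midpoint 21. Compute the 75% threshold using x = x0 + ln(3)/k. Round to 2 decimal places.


At P = 0.75: 0.75 = 1/(1 + e^(-k*(x-x0)))
Solving: e^(-k*(x-x0)) = 1/3
x = x0 + ln(3)/k
ln(3) = 1.0986
x = 21 + 1.0986/2.9
= 21 + 0.3788
= 21.38


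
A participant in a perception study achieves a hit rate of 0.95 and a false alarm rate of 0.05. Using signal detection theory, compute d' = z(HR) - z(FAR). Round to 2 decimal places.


d' = z(HR) - z(FAR)
z(0.95) = 1.6449
z(0.05) = -1.6449
d' = 1.6449 - -1.6449
= 3.29


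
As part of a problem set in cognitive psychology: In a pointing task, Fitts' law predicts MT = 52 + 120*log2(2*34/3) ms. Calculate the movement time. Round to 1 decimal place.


MT = 52 + 120 * log2(2*34/3)
2D/W = 22.666667
log2(22.666667) = 4.5025
MT = 52 + 120 * 4.5025
= 592.3 ms


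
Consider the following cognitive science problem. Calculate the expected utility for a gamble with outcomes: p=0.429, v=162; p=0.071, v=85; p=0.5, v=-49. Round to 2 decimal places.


EU = sum(p_i * v_i)
0.429 * 162 = 69.498
0.071 * 85 = 6.035
0.5 * -49 = -24.5
EU = 69.498 + 6.035 + -24.5
= 51.03


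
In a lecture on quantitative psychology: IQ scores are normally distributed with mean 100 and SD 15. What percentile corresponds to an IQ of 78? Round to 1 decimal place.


z = (IQ - mean) / SD
z = (78 - 100) / 15 = -1.4667
Percentile = Phi(-1.4667) * 100
Phi(-1.4667) = 0.071229
= 7.1


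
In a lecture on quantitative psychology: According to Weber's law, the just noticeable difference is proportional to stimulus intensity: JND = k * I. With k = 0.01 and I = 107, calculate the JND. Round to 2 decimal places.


JND = k * I
JND = 0.01 * 107
= 1.07


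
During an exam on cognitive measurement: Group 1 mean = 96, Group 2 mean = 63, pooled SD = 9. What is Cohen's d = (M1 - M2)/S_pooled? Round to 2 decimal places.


Cohen's d = (M1 - M2) / S_pooled
= (96 - 63) / 9
= 33 / 9
= 3.67


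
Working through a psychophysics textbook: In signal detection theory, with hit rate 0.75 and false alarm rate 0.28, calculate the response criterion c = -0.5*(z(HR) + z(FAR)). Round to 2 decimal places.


c = -0.5 * (z(HR) + z(FAR))
z(0.75) = 0.6745
z(0.28) = -0.5828
c = -0.5 * (0.6745 + -0.5828)
= -0.5 * 0.0917
= -0.05


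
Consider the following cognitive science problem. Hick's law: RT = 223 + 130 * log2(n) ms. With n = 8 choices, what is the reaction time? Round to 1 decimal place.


RT = 223 + 130 * log2(8)
log2(8) = 3.0
RT = 223 + 130 * 3.0
= 223 + 390.0
= 613.0 ms


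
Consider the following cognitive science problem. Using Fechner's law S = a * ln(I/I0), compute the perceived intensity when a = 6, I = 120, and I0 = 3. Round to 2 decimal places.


S = 6 * ln(120/3)
I/I0 = 40.0
ln(40.0) = 3.6889
S = 6 * 3.6889
= 22.13


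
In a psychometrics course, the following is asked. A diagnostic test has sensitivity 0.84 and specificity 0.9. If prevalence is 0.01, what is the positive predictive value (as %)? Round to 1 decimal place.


PPV = (sens * prev) / (sens * prev + (1-spec) * (1-prev))
Numerator = 0.84 * 0.01 = 0.0084
P(positive and no disease) = (1 - spec) * (1 - prev) = (1 - 0.9) * (1 - 0.01) = 0.099
Denominator = 0.0084 + 0.099 = 0.1074
PPV = 0.0084 / 0.1074 = 0.078212
As percentage = 7.8


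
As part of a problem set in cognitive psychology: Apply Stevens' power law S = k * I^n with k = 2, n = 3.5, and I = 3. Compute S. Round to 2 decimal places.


S = 2 * 3^3.5
3^3.5 = 46.7654
S = 2 * 46.7654
= 93.53


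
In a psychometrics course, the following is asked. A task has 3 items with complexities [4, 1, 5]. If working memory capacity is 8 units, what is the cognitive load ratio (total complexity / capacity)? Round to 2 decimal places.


Total complexity = 4 + 1 + 5 = 10
Load = total / capacity = 10 / 8
= 1.25


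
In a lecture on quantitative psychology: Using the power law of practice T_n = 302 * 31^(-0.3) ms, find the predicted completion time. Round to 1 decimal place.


T_n = 302 * 31^(-0.3)
31^(-0.3) = 0.356937
T_n = 302 * 0.356937
= 107.8 ms


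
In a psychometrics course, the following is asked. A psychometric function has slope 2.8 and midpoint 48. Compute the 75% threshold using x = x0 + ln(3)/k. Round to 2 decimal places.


At P = 0.75: 0.75 = 1/(1 + e^(-k*(x-x0)))
Solving: e^(-k*(x-x0)) = 1/3
x = x0 + ln(3)/k
ln(3) = 1.0986
x = 48 + 1.0986/2.8
= 48 + 0.3924
= 48.39


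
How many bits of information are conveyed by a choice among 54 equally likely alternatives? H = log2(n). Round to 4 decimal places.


H = log2(n)
H = log2(54)
= 5.7549


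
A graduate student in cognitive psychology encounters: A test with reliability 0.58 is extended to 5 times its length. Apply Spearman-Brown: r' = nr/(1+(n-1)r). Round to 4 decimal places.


r_new = n*r / (1 + (n-1)*r)
Numerator = 5 * 0.58 = 2.9
Denominator = 1 + 4 * 0.58 = 3.32
r_new = 2.9 / 3.32
= 0.8735


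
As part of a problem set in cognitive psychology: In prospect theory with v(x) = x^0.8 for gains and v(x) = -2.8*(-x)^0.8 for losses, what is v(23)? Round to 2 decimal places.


Since x = 23 >= 0, use v(x) = x^0.8
23^0.8 = 12.2852
v(23) = 12.29


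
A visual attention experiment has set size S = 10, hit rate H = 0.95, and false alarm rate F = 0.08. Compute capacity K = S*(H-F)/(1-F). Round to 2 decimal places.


K = S * (H - F) / (1 - F)
H - F = 0.87
1 - F = 0.92
K = 10 * 0.87 / 0.92
= 9.46


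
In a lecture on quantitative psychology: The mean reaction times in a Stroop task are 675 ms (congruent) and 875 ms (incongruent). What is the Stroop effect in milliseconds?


Stroop effect = RT(incongruent) - RT(congruent)
= 875 - 675
= 200 ms


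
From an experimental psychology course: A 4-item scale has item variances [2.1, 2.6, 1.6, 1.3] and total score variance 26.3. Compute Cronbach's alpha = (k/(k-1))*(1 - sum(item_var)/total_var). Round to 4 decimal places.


alpha = (k/(k-1)) * (1 - sum(s_i^2)/s_total^2)
sum(item variances) = 7.6
k/(k-1) = 4/3 = 1.333333
1 - 7.6/26.3 = 1 - 0.288973 = 0.711027
alpha = 1.333333 * 0.711027
= 0.9480


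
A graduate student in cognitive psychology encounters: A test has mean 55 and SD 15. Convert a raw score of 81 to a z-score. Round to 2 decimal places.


z = (X - mu) / sigma
= (81 - 55) / 15
= 26 / 15
= 1.73


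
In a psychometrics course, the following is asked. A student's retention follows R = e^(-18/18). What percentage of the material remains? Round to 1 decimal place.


R = e^(-t/S)
-t/S = -18/18 = -1.0
R = e^(-1.0) = 0.367879
Percentage = 0.367879 * 100
= 36.8


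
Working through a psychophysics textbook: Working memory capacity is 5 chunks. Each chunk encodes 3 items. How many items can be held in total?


Total items = chunks * items_per_chunk
= 5 * 3
= 15


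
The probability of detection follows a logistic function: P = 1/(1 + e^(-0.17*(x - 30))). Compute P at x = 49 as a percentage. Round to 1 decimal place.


P(x) = 1/(1 + e^(-0.17*(49 - 30)))
Exponent = -0.17 * 19 = -3.23
e^(-3.23) = 0.039557
P = 1/(1 + 0.039557) = 0.961948
Percentage = 96.2


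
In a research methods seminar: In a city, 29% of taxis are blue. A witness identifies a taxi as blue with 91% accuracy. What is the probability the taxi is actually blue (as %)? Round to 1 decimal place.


P(blue | says blue) = P(says blue | blue)*P(blue) / [P(says blue | blue)*P(blue) + P(says blue | not blue)*P(not blue)]
Numerator = 0.91 * 0.29 = 0.2639
False identification = 0.09 * 0.71 = 0.0639
P = 0.2639 / (0.2639 + 0.0639)
= 0.2639 / 0.3278
As percentage = 80.5


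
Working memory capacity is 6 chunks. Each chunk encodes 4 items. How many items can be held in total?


Total items = chunks * items_per_chunk
= 6 * 4
= 24


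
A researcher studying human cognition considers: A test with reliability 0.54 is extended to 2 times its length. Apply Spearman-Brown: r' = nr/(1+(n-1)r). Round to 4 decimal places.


r_new = n*r / (1 + (n-1)*r)
Numerator = 2 * 0.54 = 1.08
Denominator = 1 + 1 * 0.54 = 1.54
r_new = 1.08 / 1.54
= 0.7013


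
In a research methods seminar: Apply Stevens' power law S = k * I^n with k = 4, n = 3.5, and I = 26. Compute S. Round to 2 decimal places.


S = 4 * 26^3.5
26^3.5 = 89620.367
S = 4 * 89620.367
= 358481.47


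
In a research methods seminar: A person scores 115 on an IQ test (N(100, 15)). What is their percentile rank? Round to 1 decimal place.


z = (IQ - mean) / SD
z = (115 - 100) / 15 = 1.0
Percentile = Phi(1.0) * 100
Phi(1.0) = 0.841345
= 84.1


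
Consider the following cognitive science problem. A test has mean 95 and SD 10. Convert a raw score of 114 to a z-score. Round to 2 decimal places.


z = (X - mu) / sigma
= (114 - 95) / 10
= 19 / 10
= 1.90


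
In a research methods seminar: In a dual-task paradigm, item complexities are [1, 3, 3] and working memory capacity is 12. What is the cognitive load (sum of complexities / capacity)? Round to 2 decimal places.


Total complexity = 1 + 3 + 3 = 7
Load = total / capacity = 7 / 12
= 0.58


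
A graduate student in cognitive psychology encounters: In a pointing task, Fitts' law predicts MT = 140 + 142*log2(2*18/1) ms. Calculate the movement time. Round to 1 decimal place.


MT = 140 + 142 * log2(2*18/1)
2D/W = 36.0
log2(36.0) = 5.1699
MT = 140 + 142 * 5.1699
= 874.1 ms


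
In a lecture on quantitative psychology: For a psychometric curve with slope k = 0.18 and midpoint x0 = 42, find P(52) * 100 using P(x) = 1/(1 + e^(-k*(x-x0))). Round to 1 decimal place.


P(x) = 1/(1 + e^(-0.18*(52 - 42)))
Exponent = -0.18 * 10 = -1.8
e^(-1.8) = 0.165299
P = 1/(1 + 0.165299) = 0.858149
Percentage = 85.8


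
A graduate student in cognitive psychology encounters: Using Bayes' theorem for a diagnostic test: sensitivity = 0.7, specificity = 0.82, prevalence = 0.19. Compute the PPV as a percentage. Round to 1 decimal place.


PPV = (sens * prev) / (sens * prev + (1-spec) * (1-prev))
Numerator = 0.7 * 0.19 = 0.133
P(positive and no disease) = (1 - spec) * (1 - prev) = (1 - 0.82) * (1 - 0.19) = 0.1458
Denominator = 0.133 + 0.1458 = 0.2788
PPV = 0.133 / 0.2788 = 0.477044
As percentage = 47.7


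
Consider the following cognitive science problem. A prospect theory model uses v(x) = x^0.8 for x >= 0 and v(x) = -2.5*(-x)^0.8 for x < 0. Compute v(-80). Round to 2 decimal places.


Since x = -80 < 0, use v(x) = -lambda*(-x)^alpha
(-x) = 80
80^0.8 = 33.3021
v(-80) = -2.5 * 33.3021
= -83.26


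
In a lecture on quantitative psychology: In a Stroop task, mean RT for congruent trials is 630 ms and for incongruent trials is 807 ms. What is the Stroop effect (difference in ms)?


Stroop effect = RT(incongruent) - RT(congruent)
= 807 - 630
= 177 ms


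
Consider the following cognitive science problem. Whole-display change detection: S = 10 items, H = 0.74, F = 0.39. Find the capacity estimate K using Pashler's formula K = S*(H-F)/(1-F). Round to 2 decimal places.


K = S * (H - F) / (1 - F)
H - F = 0.35
1 - F = 0.61
K = 10 * 0.35 / 0.61
= 5.74


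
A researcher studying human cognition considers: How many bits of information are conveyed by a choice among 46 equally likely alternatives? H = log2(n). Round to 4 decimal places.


H = log2(n)
H = log2(46)
= 5.5236


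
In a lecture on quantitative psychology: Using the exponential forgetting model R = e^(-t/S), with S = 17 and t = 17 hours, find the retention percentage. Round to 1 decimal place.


R = e^(-t/S)
-t/S = -17/17 = -1.0
R = e^(-1.0) = 0.367879
Percentage = 0.367879 * 100
= 36.8


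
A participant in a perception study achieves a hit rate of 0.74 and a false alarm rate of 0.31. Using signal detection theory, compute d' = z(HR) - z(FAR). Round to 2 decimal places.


d' = z(HR) - z(FAR)
z(0.74) = 0.6433
z(0.31) = -0.4959
d' = 0.6433 - -0.4959
= 1.14


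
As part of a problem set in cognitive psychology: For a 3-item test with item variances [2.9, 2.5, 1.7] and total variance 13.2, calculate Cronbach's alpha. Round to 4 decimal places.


alpha = (k/(k-1)) * (1 - sum(s_i^2)/s_total^2)
sum(item variances) = 7.1
k/(k-1) = 3/2 = 1.5
1 - 7.1/13.2 = 1 - 0.537879 = 0.462121
alpha = 1.5 * 0.462121
= 0.6932


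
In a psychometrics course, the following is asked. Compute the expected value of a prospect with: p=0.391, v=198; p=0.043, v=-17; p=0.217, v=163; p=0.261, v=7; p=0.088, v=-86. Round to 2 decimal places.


EU = sum(p_i * v_i)
0.391 * 198 = 77.418
0.043 * -17 = -0.731
0.217 * 163 = 35.371
0.261 * 7 = 1.827
0.088 * -86 = -7.568
EU = 77.418 + -0.731 + 35.371 + 1.827 + -7.568
= 106.32


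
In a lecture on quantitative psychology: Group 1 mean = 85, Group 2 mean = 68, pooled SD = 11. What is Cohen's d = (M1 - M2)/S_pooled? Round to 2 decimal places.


Cohen's d = (M1 - M2) / S_pooled
= (85 - 68) / 11
= 17 / 11
= 1.55


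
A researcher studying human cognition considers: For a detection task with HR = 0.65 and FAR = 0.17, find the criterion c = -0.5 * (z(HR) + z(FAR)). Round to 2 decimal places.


c = -0.5 * (z(HR) + z(FAR))
z(0.65) = 0.3853
z(0.17) = -0.9542
c = -0.5 * (0.3853 + -0.9542)
= -0.5 * -0.5689
= 0.28


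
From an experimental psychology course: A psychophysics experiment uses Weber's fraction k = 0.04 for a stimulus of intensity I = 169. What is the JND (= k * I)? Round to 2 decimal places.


JND = k * I
JND = 0.04 * 169
= 6.76


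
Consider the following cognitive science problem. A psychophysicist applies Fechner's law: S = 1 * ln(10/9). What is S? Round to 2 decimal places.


S = 1 * ln(10/9)
I/I0 = 1.111111
ln(1.111111) = 0.1054
S = 1 * 0.1054
= 0.11


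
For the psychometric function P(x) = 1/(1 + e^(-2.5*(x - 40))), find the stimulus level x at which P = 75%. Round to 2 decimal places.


At P = 0.75: 0.75 = 1/(1 + e^(-k*(x-x0)))
Solving: e^(-k*(x-x0)) = 1/3
x = x0 + ln(3)/k
ln(3) = 1.0986
x = 40 + 1.0986/2.5
= 40 + 0.4394
= 40.44


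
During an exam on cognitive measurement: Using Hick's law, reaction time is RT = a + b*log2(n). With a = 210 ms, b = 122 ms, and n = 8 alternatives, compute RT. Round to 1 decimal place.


RT = 210 + 122 * log2(8)
log2(8) = 3.0
RT = 210 + 122 * 3.0
= 210 + 366.0
= 576.0 ms


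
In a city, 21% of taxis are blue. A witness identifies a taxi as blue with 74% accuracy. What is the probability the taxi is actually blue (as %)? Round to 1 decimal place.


P(blue | says blue) = P(says blue | blue)*P(blue) / [P(says blue | blue)*P(blue) + P(says blue | not blue)*P(not blue)]
Numerator = 0.74 * 0.21 = 0.1554
False identification = 0.26 * 0.79 = 0.2054
P = 0.1554 / (0.1554 + 0.2054)
= 0.1554 / 0.3608
As percentage = 43.1


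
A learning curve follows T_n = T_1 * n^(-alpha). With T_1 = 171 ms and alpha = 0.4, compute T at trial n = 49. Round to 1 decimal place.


T_n = 171 * 49^(-0.4)
49^(-0.4) = 0.210825
T_n = 171 * 0.210825
= 36.1 ms


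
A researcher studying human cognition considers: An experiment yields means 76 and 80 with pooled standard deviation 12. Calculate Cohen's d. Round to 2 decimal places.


Cohen's d = (M1 - M2) / S_pooled
= (76 - 80) / 12
= -4 / 12
= -0.33


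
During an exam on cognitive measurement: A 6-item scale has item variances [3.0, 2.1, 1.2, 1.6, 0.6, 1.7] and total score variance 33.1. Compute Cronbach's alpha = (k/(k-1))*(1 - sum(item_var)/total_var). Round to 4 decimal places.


alpha = (k/(k-1)) * (1 - sum(s_i^2)/s_total^2)
sum(item variances) = 10.2
k/(k-1) = 6/5 = 1.2
1 - 10.2/33.1 = 1 - 0.308157 = 0.691843
alpha = 1.2 * 0.691843
= 0.8302


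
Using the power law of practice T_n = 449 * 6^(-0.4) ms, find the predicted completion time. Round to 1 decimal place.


T_n = 449 * 6^(-0.4)
6^(-0.4) = 0.488359
T_n = 449 * 0.488359
= 219.3 ms


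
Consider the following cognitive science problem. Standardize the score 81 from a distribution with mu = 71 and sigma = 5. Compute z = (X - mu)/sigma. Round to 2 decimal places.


z = (X - mu) / sigma
= (81 - 71) / 5
= 10 / 5
= 2.00


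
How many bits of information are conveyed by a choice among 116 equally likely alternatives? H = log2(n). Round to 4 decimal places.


H = log2(n)
H = log2(116)
= 6.8580


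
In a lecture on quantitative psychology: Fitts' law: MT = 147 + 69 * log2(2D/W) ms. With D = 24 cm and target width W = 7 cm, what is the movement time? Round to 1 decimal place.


MT = 147 + 69 * log2(2*24/7)
2D/W = 6.857143
log2(6.857143) = 2.7776
MT = 147 + 69 * 2.7776
= 338.7 ms


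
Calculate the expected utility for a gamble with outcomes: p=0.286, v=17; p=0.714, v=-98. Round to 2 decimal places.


EU = sum(p_i * v_i)
0.286 * 17 = 4.862
0.714 * -98 = -69.972
EU = 4.862 + -69.972
= -65.11


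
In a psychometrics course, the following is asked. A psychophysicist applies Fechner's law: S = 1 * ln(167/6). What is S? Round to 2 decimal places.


S = 1 * ln(167/6)
I/I0 = 27.833333
ln(27.833333) = 3.3262
S = 1 * 3.3262
= 3.33


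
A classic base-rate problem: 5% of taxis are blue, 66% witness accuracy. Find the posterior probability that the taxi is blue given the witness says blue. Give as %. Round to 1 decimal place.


P(blue | says blue) = P(says blue | blue)*P(blue) / [P(says blue | blue)*P(blue) + P(says blue | not blue)*P(not blue)]
Numerator = 0.66 * 0.05 = 0.033
False identification = 0.34 * 0.95 = 0.323
P = 0.033 / (0.033 + 0.323)
= 0.033 / 0.356
As percentage = 9.3


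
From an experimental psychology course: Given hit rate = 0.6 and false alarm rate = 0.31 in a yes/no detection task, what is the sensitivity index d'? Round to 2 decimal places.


d' = z(HR) - z(FAR)
z(0.6) = 0.2533
z(0.31) = -0.4959
d' = 0.2533 - -0.4959
= 0.75


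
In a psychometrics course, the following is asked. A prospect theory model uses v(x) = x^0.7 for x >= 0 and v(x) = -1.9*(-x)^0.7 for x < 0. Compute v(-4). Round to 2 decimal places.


Since x = -4 < 0, use v(x) = -lambda*(-x)^alpha
(-x) = 4
4^0.7 = 2.639
v(-4) = -1.9 * 2.639
= -5.01


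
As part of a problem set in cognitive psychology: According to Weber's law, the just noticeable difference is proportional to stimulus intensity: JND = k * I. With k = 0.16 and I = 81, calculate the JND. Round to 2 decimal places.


JND = k * I
JND = 0.16 * 81
= 12.96


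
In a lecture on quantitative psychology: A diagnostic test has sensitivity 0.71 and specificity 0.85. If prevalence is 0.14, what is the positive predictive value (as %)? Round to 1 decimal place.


PPV = (sens * prev) / (sens * prev + (1-spec) * (1-prev))
Numerator = 0.71 * 0.14 = 0.0994
P(positive and no disease) = (1 - spec) * (1 - prev) = (1 - 0.85) * (1 - 0.14) = 0.129
Denominator = 0.0994 + 0.129 = 0.2284
PPV = 0.0994 / 0.2284 = 0.435201
As percentage = 43.5


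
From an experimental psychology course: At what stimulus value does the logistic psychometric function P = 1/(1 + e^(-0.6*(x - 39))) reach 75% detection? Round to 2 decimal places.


At P = 0.75: 0.75 = 1/(1 + e^(-k*(x-x0)))
Solving: e^(-k*(x-x0)) = 1/3
x = x0 + ln(3)/k
ln(3) = 1.0986
x = 39 + 1.0986/0.6
= 39 + 1.831
= 40.83


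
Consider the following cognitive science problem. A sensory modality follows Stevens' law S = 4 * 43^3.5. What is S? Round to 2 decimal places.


S = 4 * 43^3.5
43^3.5 = 521362.2648
S = 4 * 521362.2648
= 2085449.06


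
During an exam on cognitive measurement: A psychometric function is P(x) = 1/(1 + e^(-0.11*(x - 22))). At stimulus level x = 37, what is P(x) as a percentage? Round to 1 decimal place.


P(x) = 1/(1 + e^(-0.11*(37 - 22)))
Exponent = -0.11 * 15 = -1.65
e^(-1.65) = 0.19205
P = 1/(1 + 0.19205) = 0.838891
Percentage = 83.9


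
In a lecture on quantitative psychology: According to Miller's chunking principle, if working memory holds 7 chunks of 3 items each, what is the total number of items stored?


Total items = chunks * items_per_chunk
= 7 * 3
= 21


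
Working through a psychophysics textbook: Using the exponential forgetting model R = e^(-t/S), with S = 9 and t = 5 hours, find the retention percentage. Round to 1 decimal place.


R = e^(-t/S)
-t/S = -5/9 = -0.555556
R = e^(-0.555556) = 0.573753
Percentage = 0.573753 * 100
= 57.4


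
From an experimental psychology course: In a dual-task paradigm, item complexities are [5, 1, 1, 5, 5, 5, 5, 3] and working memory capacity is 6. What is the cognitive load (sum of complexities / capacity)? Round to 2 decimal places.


Total complexity = 5 + 1 + 1 + 5 + 5 + 5 + 5 + 3 = 30
Load = total / capacity = 30 / 6
= 5.00


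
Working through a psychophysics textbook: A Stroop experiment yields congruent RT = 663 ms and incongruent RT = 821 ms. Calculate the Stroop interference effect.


Stroop effect = RT(incongruent) - RT(congruent)
= 821 - 663
= 158 ms


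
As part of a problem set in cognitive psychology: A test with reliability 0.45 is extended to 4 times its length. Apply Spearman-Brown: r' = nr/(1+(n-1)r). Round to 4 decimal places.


r_new = n*r / (1 + (n-1)*r)
Numerator = 4 * 0.45 = 1.8
Denominator = 1 + 3 * 0.45 = 2.35
r_new = 1.8 / 2.35
= 0.7660


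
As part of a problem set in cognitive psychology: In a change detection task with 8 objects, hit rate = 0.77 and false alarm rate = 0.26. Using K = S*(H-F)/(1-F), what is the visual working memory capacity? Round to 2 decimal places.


K = S * (H - F) / (1 - F)
H - F = 0.51
1 - F = 0.74
K = 8 * 0.51 / 0.74
= 5.51


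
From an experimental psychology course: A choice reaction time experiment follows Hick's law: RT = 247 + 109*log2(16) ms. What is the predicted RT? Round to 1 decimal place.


RT = 247 + 109 * log2(16)
log2(16) = 4.0
RT = 247 + 109 * 4.0
= 247 + 436.0
= 683.0 ms


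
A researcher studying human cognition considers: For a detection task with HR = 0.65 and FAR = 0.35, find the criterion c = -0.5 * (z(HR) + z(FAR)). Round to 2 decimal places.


c = -0.5 * (z(HR) + z(FAR))
z(0.65) = 0.3853
z(0.35) = -0.3853
c = -0.5 * (0.3853 + -0.3853)
= -0.5 * 0.0
= 0.00
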